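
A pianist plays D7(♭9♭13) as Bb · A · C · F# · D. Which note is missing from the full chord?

Eb

The full D7(♭9♭13) chord is D, F#, A, C, Eb, Bb.
Comparing with the voicing, the minor 9th (9th) — Eb — is absent.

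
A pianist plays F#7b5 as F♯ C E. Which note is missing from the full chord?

A♯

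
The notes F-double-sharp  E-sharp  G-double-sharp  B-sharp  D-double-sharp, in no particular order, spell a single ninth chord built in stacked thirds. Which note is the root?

Stacking in thirds gives E-sharp – G-double-sharp – B-sharp – D-double-sharp – F-double-sharp, so E-sharp is the root — E-sharp major ninth.

E-sharp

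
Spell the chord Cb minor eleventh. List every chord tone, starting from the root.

C♭, E𝄫, G♭, B𝄫, D♭, F♭

Cb minor eleventh: minor eleventh on C♭.
Root: C♭
Minor 3rd (3rd): E𝄫
Perfect 5th (5th): G♭
Minor 7th (7th): B𝄫
Major 9th (9th): D♭
Perfect 11th (11th): F♭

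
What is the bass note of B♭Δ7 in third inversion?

A

B♭Δ7 in root position is Bb–D–F–A.
Third inversion places the seventh in the bass, which is A.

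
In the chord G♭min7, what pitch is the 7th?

Fb

G♭min7 is built on Gb; its 7th is a minor 7th above the root.
A seventh above G uses the letter F, and the minor 7th above Gb is Fb.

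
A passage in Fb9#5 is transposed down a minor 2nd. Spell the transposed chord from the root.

Eb – G – B – Db – F

Transposed root: Fb → Eb (minor 2nd down). So we spell Eb dominant ninth sharp five:
root → Eb
3rd (major 3rd) → G
5th (augmented 5th) → B
7th (minor 7th) → Db
9th (major 9th) → F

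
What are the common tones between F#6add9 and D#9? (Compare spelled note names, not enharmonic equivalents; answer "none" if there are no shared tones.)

A#, C#, D#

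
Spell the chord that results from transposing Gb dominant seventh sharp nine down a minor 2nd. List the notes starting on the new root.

A minor 2nd down from G-flat is F, so the new chord is F dominant seventh sharp nine.
- root: F
- major 3rd: A
- perfect 5th: C
- minor 7th: E-flat
- augmented 9th: G-sharp

F  A  C  E-flat  G-sharp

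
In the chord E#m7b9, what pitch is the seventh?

Root of E#m7b9 = E#. The 7th is a minor 7th: E# up a minor 7th → D#.

D#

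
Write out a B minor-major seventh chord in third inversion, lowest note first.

A-sharp B D F-sharp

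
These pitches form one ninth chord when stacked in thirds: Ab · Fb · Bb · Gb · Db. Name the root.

Gb

Arranged so that each adjacent pair is a third by letter name: Gb – Bb – Db – Fb – Ab.
The bottom of that stack, Gb, is the root (this is Gb dominant ninth).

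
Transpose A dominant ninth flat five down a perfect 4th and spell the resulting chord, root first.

E G# Bb D F#

Transposed root: A → E (perfect 4th down). So we spell E dominant ninth flat five:
E — root
G# — major 3rd
Bb — diminished 5th
D — minor 7th
F# — major 9th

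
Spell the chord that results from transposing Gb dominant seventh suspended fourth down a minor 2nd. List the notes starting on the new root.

Gb down a minor 2nd → F. New chord: F dominant seventh suspended fourth.
F — root
Bb — perfect 4th
C — perfect 5th
Eb — minor 7th

F, Bb, C, Eb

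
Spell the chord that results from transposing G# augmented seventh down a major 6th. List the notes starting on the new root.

G-sharp down a major 6th → B. New chord: B augmented seventh.
root → B
3rd (major 3rd) → D-sharp
5th (augmented 5th) → F-double-sharp
7th (minor 7th) → A

B, D-sharp, F-double-sharp, A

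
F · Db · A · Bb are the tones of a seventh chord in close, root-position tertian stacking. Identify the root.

Arranged so that each adjacent pair is a third by letter name: Bb – Db – F – A.
The bottom of that stack, Bb, is the root (this is Bb minor-major seventh).

Bb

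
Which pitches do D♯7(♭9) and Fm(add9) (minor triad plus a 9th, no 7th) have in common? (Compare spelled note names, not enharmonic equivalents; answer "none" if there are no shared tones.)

D♯7(♭9) = D#, F##, A#, C#, E.
Fm(add9) = F, Ab, C, G.
Shared: none.

none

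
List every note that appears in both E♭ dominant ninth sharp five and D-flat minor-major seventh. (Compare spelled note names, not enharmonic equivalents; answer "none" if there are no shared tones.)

D♭

E♭ dominant ninth sharp five = E♭, G, B, D♭, F.
D-flat minor-major seventh = D♭, F♭, A♭, C.
Shared: D♭.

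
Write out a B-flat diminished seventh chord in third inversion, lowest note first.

In root position, B-flat diminished seventh is B-flat–D-flat–F-flat–A-double-flat.
Third inversion puts the seventh (A-double-flat) in the bass.

A-double-flat B-flat D-flat F-flat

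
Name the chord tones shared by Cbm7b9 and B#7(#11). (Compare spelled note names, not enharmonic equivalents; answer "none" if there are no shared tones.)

none

Cbm7b9: Cb Ebb Gb Bbb Dbb
B#7(#11): B# D## F## A# E##
Common to both → none.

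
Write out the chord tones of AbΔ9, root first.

AbΔ9 is a major ninth built on Ab.
root → Ab
3rd (major 3rd) → C
5th (perfect 5th) → Eb
7th (major 7th) → G
9th (major 9th) → Bb

Ab C Eb G Bb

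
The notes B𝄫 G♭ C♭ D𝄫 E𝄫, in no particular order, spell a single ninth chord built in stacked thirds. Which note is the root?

Arranged so that each adjacent pair is a third by letter name: C♭ – E𝄫 – G♭ – B𝄫 – D𝄫.
The bottom of that stack, C♭, is the root (this is C♭ minor seventh flat nine).

C♭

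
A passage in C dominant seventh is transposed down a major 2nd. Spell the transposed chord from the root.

A major 2nd down from C is Bb, so the new chord is Bb dominant seventh.
- root: Bb
- major 3rd: D
- perfect 5th: F
- minor 7th: Ab

Bb D F Ab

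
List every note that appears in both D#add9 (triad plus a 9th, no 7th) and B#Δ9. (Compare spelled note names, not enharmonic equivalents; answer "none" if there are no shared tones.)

F##

D#add9 = D#, F##, A#, E#.
B#Δ9 = B#, D##, F##, A##, C##.
Shared: F##.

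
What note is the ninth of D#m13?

Root of D#m13 = D#. The 9th is a major 9th: D# up a major 9th → E#.

E#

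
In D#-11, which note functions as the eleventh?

G#

D#-11 is built on D#; its 11th is a perfect 11th above the root.
A fourth above D uses the letter G, and the perfect 11th above D# is G#.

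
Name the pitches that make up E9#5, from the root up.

E, G#, B#, D, F#

Root E, quality dominant ninth sharp five:
E — root
G# — major 3rd
B# — augmented 5th
D — minor 7th
F# — major 9th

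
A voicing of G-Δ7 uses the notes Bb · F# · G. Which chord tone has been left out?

D

The full G-Δ7 chord is G, Bb, D, F#.
Comparing with the voicing, the perfect 5th (5th) — D — is absent.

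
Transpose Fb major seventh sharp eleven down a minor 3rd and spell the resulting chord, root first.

D♭ – F – A♭ – C – G

A minor 3rd down from F♭ is D♭, so the new chord is D♭ major seventh sharp eleven.
D♭ — root
F — major 3rd
A♭ — perfect 5th
C — major 7th
G — augmented 11th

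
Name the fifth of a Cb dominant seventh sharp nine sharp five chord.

Root of Cb dominant seventh sharp nine sharp five = C-flat. The 5th is an augmented 5th: C-flat up an augmented 5th → G.

G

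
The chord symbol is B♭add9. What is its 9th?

C

Root of B♭add9 = Bb. The 9th is a major 9th: Bb up a major 9th → C.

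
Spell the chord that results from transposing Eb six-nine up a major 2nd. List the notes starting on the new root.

F  A  C  D  G

E-flat up a major 2nd → F. New chord: F six-nine.
root → F
3rd (major 3rd) → A
5th (perfect 5th) → C
6th (major 6th) → D
9th (major 9th) → G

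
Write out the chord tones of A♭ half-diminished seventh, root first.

A♭, C♭, E𝄫, G♭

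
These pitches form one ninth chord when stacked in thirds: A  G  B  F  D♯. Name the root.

Stacking in thirds gives G – B – D♯ – F – A, so G is the root — G dominant ninth sharp five.

G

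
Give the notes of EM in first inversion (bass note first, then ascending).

In root position, EM is E–G♯–B.
First inversion puts the third (G♯) in the bass.

G♯ B E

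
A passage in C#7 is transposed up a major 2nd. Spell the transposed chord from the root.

Transposed root: C# → D# (major 2nd up). So we spell D# dominant seventh:
D# — root
F## — major 3rd
A# — perfect 5th
C# — minor 7th

D# – F## – A# – C#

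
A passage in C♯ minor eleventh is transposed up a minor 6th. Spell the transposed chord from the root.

C# up a minor 6th → A. New chord: A minor eleventh.
Root: A
Minor 3rd (3rd): C
Perfect 5th (5th): E
Minor 7th (7th): G
Major 9th (9th): B
Perfect 11th (11th): D

A C E G B D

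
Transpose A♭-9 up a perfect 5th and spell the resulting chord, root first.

Eb, Gb, Bb, Db, F

A perfect 5th up from Ab is Eb, so the new chord is Eb minor ninth.
Root: Eb
Minor 3rd (3rd): Gb
Perfect 5th (5th): Bb
Minor 7th (7th): Db
Major 9th (9th): F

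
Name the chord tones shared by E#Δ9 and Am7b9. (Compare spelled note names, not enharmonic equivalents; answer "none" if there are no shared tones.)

none

E#Δ9 = E♯, G𝄪, B♯, D𝄪, F𝄪.
Am7b9 = A, C, E, G, B♭.
Shared: none.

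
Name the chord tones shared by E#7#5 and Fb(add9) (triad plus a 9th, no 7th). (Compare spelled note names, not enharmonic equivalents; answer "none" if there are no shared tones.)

E#7#5 = E#, G##, B##, D#.
Fb(add9) = Fb, Ab, Cb, Gb.
Shared: none.

none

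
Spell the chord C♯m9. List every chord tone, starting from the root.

C♯m9 is a minor ninth built on C#.
root → C#
3rd (minor 3rd) → E
5th (perfect 5th) → G#
7th (minor 7th) → B
9th (major 9th) → D#

C#, E, G#, B, D#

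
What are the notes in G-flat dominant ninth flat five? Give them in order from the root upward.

Gb Bb Dbb Fb Ab

G-flat dominant ninth flat five: dominant ninth flat five on Gb.
Root: Gb
Major 3rd (3rd): Bb
Diminished 5th (5th): Dbb
Minor 7th (7th): Fb
Major 9th (9th): Ab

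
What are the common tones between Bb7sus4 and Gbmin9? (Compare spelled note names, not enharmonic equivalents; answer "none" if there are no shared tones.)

Ab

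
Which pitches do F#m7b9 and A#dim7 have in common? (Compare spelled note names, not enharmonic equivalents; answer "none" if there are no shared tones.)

F#m7b9: F# A C# E G
A#dim7: A# C# E G
Common to both → C#, E, G.

C#, E, G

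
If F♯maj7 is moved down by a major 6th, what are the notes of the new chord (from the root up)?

A – C# – E – G#

Transposed root: F# → A (major 6th down). So we spell A major seventh:
root → A
3rd (major 3rd) → C#
5th (perfect 5th) → E
7th (major 7th) → G#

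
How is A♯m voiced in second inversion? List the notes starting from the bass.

E#, A#, C#

In root position, A♯m is A#–C#–E#.
Second inversion puts the fifth (E#) in the bass.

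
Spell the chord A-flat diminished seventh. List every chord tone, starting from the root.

A♭, C♭, E𝄫, G𝄫

A-flat diminished seventh is a diminished seventh built on A♭.
A♭ — root
C♭ — minor 3rd
E𝄫 — diminished 5th
G𝄫 — diminished 7th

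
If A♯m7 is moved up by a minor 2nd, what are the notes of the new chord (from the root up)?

B – D – F# – A

Transposed root: A# → B (minor 2nd up). So we spell B minor seventh:
Root: B
Minor 3rd (3rd): D
Perfect 5th (5th): F#
Minor 7th (7th): A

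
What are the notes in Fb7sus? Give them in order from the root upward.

F♭, B𝄫, C♭, E𝄫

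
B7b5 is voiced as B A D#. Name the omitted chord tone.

The full B7b5 chord is B, D#, F, A.
Comparing with the voicing, the diminished 5th (5th) — F — is absent.

F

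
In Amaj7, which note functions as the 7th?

G#

Amaj7 is built on A; its 7th is a major 7th above the root.
A seventh above A uses the letter G, and the major 7th above A is G#.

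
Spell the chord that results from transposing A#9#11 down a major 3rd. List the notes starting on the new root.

Transposed root: A# → F# (major 3rd down). So we spell F# dominant ninth sharp eleven:
Root: F#
Major 3rd (3rd): A#
Perfect 5th (5th): C#
Minor 7th (7th): E
Major 9th (9th): G#
Augmented 11th (11th): B#

F# – A# – C# – E – G# – B#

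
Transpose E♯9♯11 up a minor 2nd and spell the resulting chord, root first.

E# up a minor 2nd → F#. New chord: F# dominant ninth sharp eleven.
F# — root
A# — major 3rd
C# — perfect 5th
E — minor 7th
G# — major 9th
B# — augmented 11th

F#  A#  C#  E  G#  B#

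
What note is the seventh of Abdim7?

G𝄫

Root of Abdim7 = A♭. The 7th is a diminished 7th: A♭ up a diminished 7th → G𝄫.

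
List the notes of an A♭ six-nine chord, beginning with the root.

Root A-flat, quality six-nine:
A-flat — root
C — major 3rd
E-flat — perfect 5th
F — major 6th
B-flat — major 9th

A-flat C E-flat F B-flat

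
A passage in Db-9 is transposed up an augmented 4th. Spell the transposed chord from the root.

G – Bb – D – F – A

An augmented 4th up from Db is G, so the new chord is G minor ninth.
root → G
3rd (minor 3rd) → Bb
5th (perfect 5th) → D
7th (minor 7th) → F
9th (major 9th) → A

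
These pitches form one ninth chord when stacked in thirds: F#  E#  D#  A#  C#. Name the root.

D#

Stacking in thirds gives D# – F# – A# – C# – E#, so D# is the root — D# minor ninth.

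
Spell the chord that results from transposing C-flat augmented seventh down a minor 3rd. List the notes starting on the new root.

C-flat down a minor 3rd → A-flat. New chord: A-flat augmented seventh.
- root: A-flat
- major 3rd: C
- augmented 5th: E
- minor 7th: G-flat

A-flat, C, E, G-flat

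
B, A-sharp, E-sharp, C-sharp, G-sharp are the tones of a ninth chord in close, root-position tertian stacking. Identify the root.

A-sharp

Stacking in thirds gives A-sharp – C-sharp – E-sharp – G-sharp – B, so A-sharp is the root — A-sharp minor seventh flat nine.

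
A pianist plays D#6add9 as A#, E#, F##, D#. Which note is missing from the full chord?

B#

The full D#6add9 chord is D#, F##, A#, B#, E#.
Comparing with the voicing, the major 6th (6th) — B# — is absent.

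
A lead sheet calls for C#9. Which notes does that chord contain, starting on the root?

C#, E#, G#, B, D#

Root C#, quality dominant ninth:
root → C#
3rd (major 3rd) → E#
5th (perfect 5th) → G#
7th (minor 7th) → B
9th (major 9th) → D#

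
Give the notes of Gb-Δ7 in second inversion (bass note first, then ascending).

Db F Gb Bbb

In root position, Gb-Δ7 is Gb–Bbb–Db–F.
Second inversion puts the fifth (Db) in the bass.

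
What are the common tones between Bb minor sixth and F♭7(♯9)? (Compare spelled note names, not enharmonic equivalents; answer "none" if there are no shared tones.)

Bb minor sixth = Bb, Db, F, G.
F♭7(♯9) = Fb, Ab, Cb, Ebb, G.
Shared: G.

G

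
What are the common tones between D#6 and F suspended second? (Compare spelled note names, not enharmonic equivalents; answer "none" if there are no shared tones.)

none

D#6: D# F## A# B#
F suspended second: F G C
Common to both → none.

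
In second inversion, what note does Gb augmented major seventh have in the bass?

D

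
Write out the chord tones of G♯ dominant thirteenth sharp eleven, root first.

Root G#, quality dominant thirteenth sharp eleven:
G# — root
B# — major 3rd
D# — perfect 5th
F# — minor 7th
A# — major 9th
C## — augmented 11th
E# — major 13th

G# – B# – D# – F# – A# – C## – E#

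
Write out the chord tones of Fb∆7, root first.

F♭ A♭ C♭ E♭

Fb∆7: major seventh on F♭.
root → F♭
3rd (major 3rd) → A♭
5th (perfect 5th) → C♭
7th (major 7th) → E♭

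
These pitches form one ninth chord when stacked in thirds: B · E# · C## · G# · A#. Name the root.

A#

Stacking in thirds gives A# – C## – E# – G# – B, so A# is the root — A# dominant seventh flat nine.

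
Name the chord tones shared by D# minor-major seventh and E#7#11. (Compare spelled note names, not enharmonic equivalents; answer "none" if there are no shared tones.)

D# minor-major seventh = D#, F#, A#, C##.
E#7#11 = E#, G##, B#, D#, A##.
Shared: D#.

D#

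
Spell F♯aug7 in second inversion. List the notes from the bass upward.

In root position, F♯aug7 is F#–A#–C##–E.
Second inversion puts the fifth (C##) in the bass.

C##, E, F#, A#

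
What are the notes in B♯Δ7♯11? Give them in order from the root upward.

B♯Δ7♯11: major seventh sharp eleven on B#.
B# — root
D## — major 3rd
F## — perfect 5th
A## — major 7th
E## — augmented 11th

B# – D## – F## – A## – E##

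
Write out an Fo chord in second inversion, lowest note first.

Fo = F–Ab–Cb; second inversion → fifth (Cb) lowest.

Cb F Ab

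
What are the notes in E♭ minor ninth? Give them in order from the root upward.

E♭ minor ninth is a minor ninth built on Eb.
Eb — root
Gb — minor 3rd
Bb — perfect 5th
Db — minor 7th
F — major 9th

Eb  Gb  Bb  Db  F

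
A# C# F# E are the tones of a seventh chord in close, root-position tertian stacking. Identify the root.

F#

Stacking in thirds gives F# – A# – C# – E, so F# is the root — F# dominant seventh.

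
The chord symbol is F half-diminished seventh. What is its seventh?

F half-diminished seventh is built on F; its 7th is a minor 7th above the root.
A seventh above F uses the letter E, and the minor 7th above F is E-flat.

E-flat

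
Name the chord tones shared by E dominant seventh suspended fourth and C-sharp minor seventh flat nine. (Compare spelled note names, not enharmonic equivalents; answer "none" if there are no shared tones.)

E, B, D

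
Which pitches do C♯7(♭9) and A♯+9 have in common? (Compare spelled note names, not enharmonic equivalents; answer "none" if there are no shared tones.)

G♯

C♯7(♭9): C♯ E♯ G♯ B D
A♯+9: A♯ C𝄪 E𝄪 G♯ B♯
Common to both → G♯.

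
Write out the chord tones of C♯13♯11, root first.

C#, E#, G#, B, D#, F##, A#

Root C#, quality dominant thirteenth sharp eleven:
- root: C#
- major 3rd: E#
- perfect 5th: G#
- minor 7th: B
- major 9th: D#
- augmented 11th: F##
- major 13th: A#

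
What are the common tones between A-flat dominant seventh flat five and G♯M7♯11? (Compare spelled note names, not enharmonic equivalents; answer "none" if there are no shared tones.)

none

A-flat dominant seventh flat five = Ab, C, Ebb, Gb.
G♯M7♯11 = G#, B#, D#, F##, C##.
Shared: none.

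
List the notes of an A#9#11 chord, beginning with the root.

A#, C##, E#, G#, B#, D##

A#9#11 is a dominant ninth sharp eleven built on A#.
root → A#
3rd (major 3rd) → C##
5th (perfect 5th) → E#
7th (minor 7th) → G#
9th (major 9th) → B#
11th (augmented 11th) → D##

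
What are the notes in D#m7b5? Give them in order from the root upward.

Root D♯, quality half-diminished seventh:
root → D♯
3rd (minor 3rd) → F♯
5th (diminished 5th) → A
7th (minor 7th) → C♯

D♯ – F♯ – A – C♯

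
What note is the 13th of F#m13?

F#m13 is built on F#; its 13th is a major 13th above the root.
A sixth above F uses the letter D, and the major 13th above F# is D#.

D#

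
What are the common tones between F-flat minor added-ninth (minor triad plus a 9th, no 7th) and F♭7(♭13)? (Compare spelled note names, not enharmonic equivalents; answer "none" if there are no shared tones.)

F-flat minor added-ninth = Fb, Abb, Cb, Gb.
F♭7(♭13) = Fb, Ab, Cb, Ebb, Dbb.
Shared: Fb, Cb.

Fb, Cb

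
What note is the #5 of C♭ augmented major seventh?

Root of C♭ augmented major seventh = C-flat. The 5th is an augmented 5th: C-flat up an augmented 5th → G.

G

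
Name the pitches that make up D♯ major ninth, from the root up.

D♯ major ninth: major ninth on D-sharp.
Root: D-sharp
Major 3rd (3rd): F-double-sharp
Perfect 5th (5th): A-sharp
Major 7th (7th): C-double-sharp
Major 9th (9th): E-sharp

D-sharp, F-double-sharp, A-sharp, C-double-sharp, E-sharp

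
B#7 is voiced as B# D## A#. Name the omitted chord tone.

B#7 = B#, D##, F##, A#. The voicing lacks the 5th (perfect 5th), F##.

F##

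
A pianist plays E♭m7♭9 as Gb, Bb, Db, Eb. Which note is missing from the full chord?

The full E♭m7♭9 chord is Eb, Gb, Bb, Db, Fb.
Comparing with the voicing, the minor 9th (9th) — Fb — is absent.

Fb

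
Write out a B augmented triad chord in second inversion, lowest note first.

B augmented triad = B–D#–F##; second inversion → fifth (F##) lowest.

F##  B  D#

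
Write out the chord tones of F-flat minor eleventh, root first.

Fb, Abb, Cb, Ebb, Gb, Bbb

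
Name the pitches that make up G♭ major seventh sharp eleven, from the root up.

Gb Bb Db F C

G♭ major seventh sharp eleven is a major seventh sharp eleven built on Gb.
root → Gb
3rd (major 3rd) → Bb
5th (perfect 5th) → Db
7th (major 7th) → F
11th (augmented 11th) → C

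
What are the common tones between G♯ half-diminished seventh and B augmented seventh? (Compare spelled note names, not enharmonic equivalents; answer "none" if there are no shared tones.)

G♯ half-diminished seventh: G-sharp B D F-sharp
B augmented seventh: B D-sharp F-double-sharp A
Common to both → B.

B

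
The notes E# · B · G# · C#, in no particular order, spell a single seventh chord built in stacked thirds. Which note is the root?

Arranged so that each adjacent pair is a third by letter name: C# – E# – G# – B.
The bottom of that stack, C#, is the root (this is C# dominant seventh).

C#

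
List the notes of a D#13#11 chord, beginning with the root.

Root D#, quality dominant thirteenth sharp eleven:
Root: D#
Major 3rd (3rd): F##
Perfect 5th (5th): A#
Minor 7th (7th): C#
Major 9th (9th): E#
Augmented 11th (11th): G##
Major 13th (13th): B#

D#, F##, A#, C#, E#, G##, B#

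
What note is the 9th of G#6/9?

A#

G#6/9 is built on G#; its 9th is a major 9th above the root.
A second above G uses the letter A, and the major 9th above G# is A#.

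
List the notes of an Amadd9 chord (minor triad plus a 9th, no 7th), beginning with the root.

Amadd9 is a minor added-ninth built on A.
A — root
C — minor 3rd
E — perfect 5th
B — major 9th

A  C  E  B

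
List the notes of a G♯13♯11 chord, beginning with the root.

G#, B#, D#, F#, A#, C##, E#

G♯13♯11 is a dominant thirteenth sharp eleven built on G#.
Root: G#
Major 3rd (3rd): B#
Perfect 5th (5th): D#
Minor 7th (7th): F#
Major 9th (9th): A#
Augmented 11th (11th): C##
Major 13th (13th): E#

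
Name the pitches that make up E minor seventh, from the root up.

E minor seventh is a minor seventh built on E.
- root: E
- minor 3rd: G
- perfect 5th: B
- minor 7th: D

E, G, B, D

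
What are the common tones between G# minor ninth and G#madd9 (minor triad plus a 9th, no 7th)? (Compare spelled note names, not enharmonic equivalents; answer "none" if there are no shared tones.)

G# minor ninth = G#, B, D#, F#, A#.
G#madd9 = G#, B, D#, A#.
Shared: G#, B, D#, A#.

G# – B – D# – A#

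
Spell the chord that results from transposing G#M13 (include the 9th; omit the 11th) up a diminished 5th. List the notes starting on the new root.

Transposed root: G# → D (diminished 5th up). So we spell D major thirteenth:
D — root
F# — major 3rd
A — perfect 5th
C# — major 7th
E — major 9th
B — major 13th

D, F#, A, C#, E, B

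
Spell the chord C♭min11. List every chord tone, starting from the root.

Cb Ebb Gb Bbb Db Fb

Root Cb, quality minor eleventh:
root → Cb
3rd (minor 3rd) → Ebb
5th (perfect 5th) → Gb
7th (minor 7th) → Bbb
9th (major 9th) → Db
11th (perfect 11th) → Fb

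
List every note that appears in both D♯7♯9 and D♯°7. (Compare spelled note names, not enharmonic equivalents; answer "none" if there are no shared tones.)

D♯

D♯7♯9: D♯ F𝄪 A♯ C♯ E𝄪
D♯°7: D♯ F♯ A C
Common to both → D♯.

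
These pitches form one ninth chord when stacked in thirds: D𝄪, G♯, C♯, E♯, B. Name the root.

Arranged so that each adjacent pair is a third by letter name: C♯ – E♯ – G♯ – B – D𝄪.
The bottom of that stack, C♯, is the root (this is C♯ dominant seventh sharp nine).

C♯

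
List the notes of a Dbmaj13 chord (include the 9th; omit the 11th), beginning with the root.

Dbmaj13 is a major thirteenth built on Db.
- root: Db
- major 3rd: F
- perfect 5th: Ab
- major 7th: C
- major 9th: Eb
- major 13th: Bb

Db – F – Ab – C – Eb – Bb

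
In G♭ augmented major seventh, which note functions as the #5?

Root of G♭ augmented major seventh = G-flat. The 5th is an augmented 5th: G-flat up an augmented 5th → D.

D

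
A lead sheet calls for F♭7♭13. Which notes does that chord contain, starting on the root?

Fb, Ab, Cb, Ebb, Dbb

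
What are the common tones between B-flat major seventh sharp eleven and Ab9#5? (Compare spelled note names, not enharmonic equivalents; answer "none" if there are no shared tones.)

B-flat major seventh sharp eleven = Bb, D, F, A, E.
Ab9#5 = Ab, C, E, Gb, Bb.
Shared: Bb, E.

Bb – E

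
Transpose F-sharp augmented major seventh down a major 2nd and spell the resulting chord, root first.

F-sharp down a major 2nd → E. New chord: E augmented major seventh.
root → E
3rd (major 3rd) → G-sharp
5th (augmented 5th) → B-sharp
7th (major 7th) → D-sharp

E – G-sharp – B-sharp – D-sharp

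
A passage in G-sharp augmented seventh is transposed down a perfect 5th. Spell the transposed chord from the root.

C# – E# – G## – B

G# down a perfect 5th → C#. New chord: C# augmented seventh.
Root: C#
Major 3rd (3rd): E#
Augmented 5th (5th): G##
Minor 7th (7th): B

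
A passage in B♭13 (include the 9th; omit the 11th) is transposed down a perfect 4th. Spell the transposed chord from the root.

Transposed root: Bb → F (perfect 4th down). So we spell F dominant thirteenth:
- root: F
- major 3rd: A
- perfect 5th: C
- minor 7th: Eb
- major 9th: G
- major 13th: D

F, A, C, Eb, G, D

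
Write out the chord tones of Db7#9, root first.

Db, F, Ab, Cb, E

Db7#9: dominant seventh sharp nine on Db.
root → Db
3rd (major 3rd) → F
5th (perfect 5th) → Ab
7th (minor 7th) → Cb
9th (augmented 9th) → E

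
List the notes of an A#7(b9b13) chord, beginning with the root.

A#, C##, E#, G#, B, F#

A#7(b9b13) is a dominant seventh flat nine flat thirteen built on A#.
root → A#
3rd (major 3rd) → C##
5th (perfect 5th) → E#
7th (minor 7th) → G#
9th (minor 9th) → B
13th (minor 13th) → F#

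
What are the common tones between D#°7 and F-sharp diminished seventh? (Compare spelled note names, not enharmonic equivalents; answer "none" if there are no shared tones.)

F#  A  C

D#°7 = D#, F#, A, C.
F-sharp diminished seventh = F#, A, C, Eb.
Shared: F#, A, C.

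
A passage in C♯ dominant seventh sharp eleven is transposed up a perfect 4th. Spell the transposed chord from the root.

A perfect 4th up from C-sharp is F-sharp, so the new chord is F-sharp dominant seventh sharp eleven.
root → F-sharp
3rd (major 3rd) → A-sharp
5th (perfect 5th) → C-sharp
7th (minor 7th) → E
11th (augmented 11th) → B-sharp

F-sharp A-sharp C-sharp E B-sharp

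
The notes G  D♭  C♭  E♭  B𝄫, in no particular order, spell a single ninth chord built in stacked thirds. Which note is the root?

C♭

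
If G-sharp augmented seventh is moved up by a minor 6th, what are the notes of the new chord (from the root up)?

A minor 6th up from G# is E, so the new chord is E augmented seventh.
root → E
3rd (major 3rd) → G#
5th (augmented 5th) → B#
7th (minor 7th) → D

E, G#, B#, D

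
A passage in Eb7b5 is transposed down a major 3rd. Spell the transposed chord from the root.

Cb Eb Gbb Bbb

Eb down a major 3rd → Cb. New chord: Cb dominant seventh flat five.
Root: Cb
Major 3rd (3rd): Eb
Diminished 5th (5th): Gbb
Minor 7th (7th): Bbb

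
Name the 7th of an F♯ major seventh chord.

E#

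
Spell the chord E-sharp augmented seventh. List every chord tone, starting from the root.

E-sharp augmented seventh: augmented seventh on E-sharp.
Root: E-sharp
Major 3rd (3rd): G-double-sharp
Augmented 5th (5th): B-double-sharp
Minor 7th (7th): D-sharp

E-sharp, G-double-sharp, B-double-sharp, D-sharp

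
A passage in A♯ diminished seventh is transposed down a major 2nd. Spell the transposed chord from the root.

G#, B, D, F

A# down a major 2nd → G#. New chord: G# diminished seventh.
- root: G#
- minor 3rd: B
- diminished 5th: D
- diminished 7th: F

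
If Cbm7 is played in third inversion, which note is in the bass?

Bbb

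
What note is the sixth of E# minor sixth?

C##

E# minor sixth is built on E#; its 6th is a major 6th above the root.
A sixth above E uses the letter C, and the major 6th above E# is C##.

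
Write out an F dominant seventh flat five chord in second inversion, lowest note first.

Cb Eb F A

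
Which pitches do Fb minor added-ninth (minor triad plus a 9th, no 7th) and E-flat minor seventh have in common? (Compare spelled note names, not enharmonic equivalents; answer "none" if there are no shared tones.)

Fb minor added-ninth: F-flat A-double-flat C-flat G-flat
E-flat minor seventh: E-flat G-flat B-flat D-flat
Common to both → G-flat.

G-flat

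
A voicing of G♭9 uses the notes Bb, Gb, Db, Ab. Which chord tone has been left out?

Fb

The full G♭9 chord is Gb, Bb, Db, Fb, Ab.
Comparing with the voicing, the minor 7th (7th) — Fb — is absent.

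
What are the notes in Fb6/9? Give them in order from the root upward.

Fb, Ab, Cb, Db, Gb

Fb6/9 is a six-nine built on Fb.
- root: Fb
- major 3rd: Ab
- perfect 5th: Cb
- major 6th: Db
- major 9th: Gb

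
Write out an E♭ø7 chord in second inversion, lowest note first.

B𝄫, D♭, E♭, G♭

In root position, E♭ø7 is E♭–G♭–B𝄫–D♭.
Second inversion puts the fifth (B𝄫) in the bass.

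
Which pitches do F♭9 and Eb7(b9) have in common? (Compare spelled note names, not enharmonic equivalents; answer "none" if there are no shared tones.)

Fb

F♭9 = Fb, Ab, Cb, Ebb, Gb.
Eb7(b9) = Eb, G, Bb, Db, Fb.
Shared: Fb.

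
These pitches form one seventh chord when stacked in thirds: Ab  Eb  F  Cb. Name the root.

F

Stacking in thirds gives F – Ab – Cb – Eb, so F is the root — F half-diminished seventh.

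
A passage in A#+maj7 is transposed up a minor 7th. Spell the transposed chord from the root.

G♯ – B♯ – D𝄪 – F𝄪

Transposed root: A♯ → G♯ (minor 7th up). So we spell G♯ augmented major seventh:
G♯ — root
B♯ — major 3rd
D𝄪 — augmented 5th
F𝄪 — major 7th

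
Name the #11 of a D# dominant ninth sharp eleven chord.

G##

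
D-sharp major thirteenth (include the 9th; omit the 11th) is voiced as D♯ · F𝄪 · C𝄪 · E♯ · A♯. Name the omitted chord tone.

B♯

The full D-sharp major thirteenth chord is D♯, F𝄪, A♯, C𝄪, E♯, B♯.
Comparing with the voicing, the major 13th (13th) — B♯ — is absent.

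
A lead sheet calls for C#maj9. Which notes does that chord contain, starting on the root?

Root C#, quality major ninth:
root → C#
3rd (major 3rd) → E#
5th (perfect 5th) → G#
7th (major 7th) → B#
9th (major 9th) → D#

C# E# G# B# D#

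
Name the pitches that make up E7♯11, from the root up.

E G♯ B D A♯

Root E, quality dominant seventh sharp eleven:
root → E
3rd (major 3rd) → G♯
5th (perfect 5th) → B
7th (minor 7th) → D
11th (augmented 11th) → A♯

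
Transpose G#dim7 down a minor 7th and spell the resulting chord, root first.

A#, C#, E, G

A minor 7th down from G# is A#, so the new chord is A# diminished seventh.
A# — root
C# — minor 3rd
E — diminished 5th
G — diminished 7th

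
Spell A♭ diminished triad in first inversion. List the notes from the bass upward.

Cb, Ebb, Ab

A♭ diminished triad = Ab–Cb–Ebb; first inversion → third (Cb) lowest.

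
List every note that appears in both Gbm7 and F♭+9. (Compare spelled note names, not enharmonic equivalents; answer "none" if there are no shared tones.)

Gbm7: G♭ B𝄫 D♭ F♭
F♭+9: F♭ A♭ C E𝄫 G♭
Common to both → G♭, F♭.

G♭ – F♭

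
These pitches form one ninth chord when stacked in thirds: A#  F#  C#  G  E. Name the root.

F#

Stacking in thirds gives F# – A# – C# – E – G, so F# is the root — F# dominant seventh flat nine.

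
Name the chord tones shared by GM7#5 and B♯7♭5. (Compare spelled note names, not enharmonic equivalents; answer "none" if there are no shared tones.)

F#

GM7#5 = G, B, D#, F#.
B♯7♭5 = B#, D##, F#, A#.
Shared: F#.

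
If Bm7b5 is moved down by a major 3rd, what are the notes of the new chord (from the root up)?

G, Bb, Db, F

A major 3rd down from B is G, so the new chord is G half-diminished seventh.
Root: G
Minor 3rd (3rd): Bb
Diminished 5th (5th): Db
Minor 7th (7th): F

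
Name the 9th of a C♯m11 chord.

Root of C♯m11 = C#. The 9th is a major 9th: C# up a major 9th → D#.

D#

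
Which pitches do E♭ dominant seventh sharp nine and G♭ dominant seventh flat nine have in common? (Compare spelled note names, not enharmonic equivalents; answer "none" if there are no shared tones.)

B-flat D-flat

E♭ dominant seventh sharp nine = E-flat, G, B-flat, D-flat, F-sharp.
G♭ dominant seventh flat nine = G-flat, B-flat, D-flat, F-flat, A-double-flat.
Shared: B-flat, D-flat.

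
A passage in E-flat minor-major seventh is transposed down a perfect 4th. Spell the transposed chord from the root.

Transposed root: Eb → Bb (perfect 4th down). So we spell Bb minor-major seventh:
root → Bb
3rd (minor 3rd) → Db
5th (perfect 5th) → F
7th (major 7th) → A

Bb Db F A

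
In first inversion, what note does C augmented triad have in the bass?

E

C augmented triad in root position is C–E–G-sharp.
First inversion places the third in the bass, which is E.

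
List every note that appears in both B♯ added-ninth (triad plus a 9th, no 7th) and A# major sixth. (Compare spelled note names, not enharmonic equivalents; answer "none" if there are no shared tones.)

B♯ added-ninth = B-sharp, D-double-sharp, F-double-sharp, C-double-sharp.
A# major sixth = A-sharp, C-double-sharp, E-sharp, F-double-sharp.
Shared: F-double-sharp, C-double-sharp.

F-double-sharp, C-double-sharp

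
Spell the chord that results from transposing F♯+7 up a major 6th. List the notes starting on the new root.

Transposed root: F♯ → D♯ (major 6th up). So we spell D♯ augmented seventh:
Root: D♯
Major 3rd (3rd): F𝄪
Augmented 5th (5th): A𝄪
Minor 7th (7th): C♯

D♯  F𝄪  A𝄪  C♯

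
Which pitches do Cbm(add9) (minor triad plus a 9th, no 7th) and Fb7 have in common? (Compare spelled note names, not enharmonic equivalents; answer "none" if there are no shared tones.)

Cb, Ebb

Cbm(add9): Cb Ebb Gb Db
Fb7: Fb Ab Cb Ebb
Common to both → Cb, Ebb.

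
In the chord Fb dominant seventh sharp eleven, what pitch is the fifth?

C-flat

Fb dominant seventh sharp eleven is built on F-flat; its 5th is a perfect 5th above the root.
A fifth above F uses the letter C, and the perfect 5th above F-flat is C-flat.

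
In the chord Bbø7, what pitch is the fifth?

Bbø7 is built on Bb; its 5th is a diminished 5th above the root.
A fifth above B uses the letter F, and the diminished 5th above Bb is Fb.

Fb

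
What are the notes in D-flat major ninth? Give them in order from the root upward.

Db, F, Ab, C, Eb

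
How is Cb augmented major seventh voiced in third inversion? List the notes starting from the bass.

Cb augmented major seventh = C-flat–E-flat–G–B-flat; third inversion → seventh (B-flat) lowest.

B-flat C-flat E-flat G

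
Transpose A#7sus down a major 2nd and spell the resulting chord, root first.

G#, C#, D#, F#

A major 2nd down from A# is G#, so the new chord is G# dominant seventh suspended fourth.
root → G#
4th (perfect 4th) → C#
5th (perfect 5th) → D#
7th (minor 7th) → F#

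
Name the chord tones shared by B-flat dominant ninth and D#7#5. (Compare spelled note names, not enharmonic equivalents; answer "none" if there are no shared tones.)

none

B-flat dominant ninth = Bb, D, F, Ab, C.
D#7#5 = D#, F##, A##, C#.
Shared: none.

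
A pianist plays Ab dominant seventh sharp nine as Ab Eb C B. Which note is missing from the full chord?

Gb

The full Ab dominant seventh sharp nine chord is Ab, C, Eb, Gb, B.
Comparing with the voicing, the minor 7th (7th) — Gb — is absent.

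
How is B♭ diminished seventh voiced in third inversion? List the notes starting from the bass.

Abb, Bb, Db, Fb

B♭ diminished seventh = Bb–Db–Fb–Abb; third inversion → seventh (Abb) lowest.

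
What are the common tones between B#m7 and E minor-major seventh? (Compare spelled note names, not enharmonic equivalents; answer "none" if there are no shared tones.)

D#

B#m7 = B#, D#, F##, A#.
E minor-major seventh = E, G, B, D#.
Shared: D#.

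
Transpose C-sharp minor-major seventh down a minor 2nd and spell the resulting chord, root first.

C-sharp down a minor 2nd → B-sharp. New chord: B-sharp minor-major seventh.
Root: B-sharp
Minor 3rd (3rd): D-sharp
Perfect 5th (5th): F-double-sharp
Major 7th (7th): A-double-sharp

B-sharp – D-sharp – F-double-sharp – A-double-sharp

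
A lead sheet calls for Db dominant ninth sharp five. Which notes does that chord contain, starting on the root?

Root D♭, quality dominant ninth sharp five:
Root: D♭
Major 3rd (3rd): F
Augmented 5th (5th): A
Minor 7th (7th): C♭
Major 9th (9th): E♭

D♭  F  A  C♭  E♭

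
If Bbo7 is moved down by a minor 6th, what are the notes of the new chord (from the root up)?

Transposed root: Bb → D (minor 6th down). So we spell D diminished seventh:
root → D
3rd (minor 3rd) → F
5th (diminished 5th) → Ab
7th (diminished 7th) → Cb

D – F – Ab – Cb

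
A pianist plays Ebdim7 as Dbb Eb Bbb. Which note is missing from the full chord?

Gb

The full Ebdim7 chord is Eb, Gb, Bbb, Dbb.
Comparing with the voicing, the minor 3rd (3rd) — Gb — is absent.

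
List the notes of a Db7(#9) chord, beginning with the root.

Root D♭, quality dominant seventh sharp nine:
- root: D♭
- major 3rd: F
- perfect 5th: A♭
- minor 7th: C♭
- augmented 9th: E

D♭, F, A♭, C♭, E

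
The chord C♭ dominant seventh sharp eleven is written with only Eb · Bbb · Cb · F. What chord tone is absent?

Gb

C♭ dominant seventh sharp eleven = Cb, Eb, Gb, Bbb, F. The voicing lacks the 5th (perfect 5th), Gb.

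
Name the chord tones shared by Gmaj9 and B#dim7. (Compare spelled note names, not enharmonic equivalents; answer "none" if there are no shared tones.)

F#, A

Gmaj9: G B D F# A
B#dim7: B# D# F# A
Common to both → F#, A.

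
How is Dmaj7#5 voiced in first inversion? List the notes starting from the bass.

In root position, Dmaj7#5 is D–F#–A#–C#.
First inversion puts the third (F#) in the bass.

F#, A#, C#, D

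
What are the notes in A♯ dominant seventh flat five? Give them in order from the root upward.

A#, C##, E, G#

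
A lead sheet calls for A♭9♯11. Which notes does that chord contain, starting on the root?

A♭, C, E♭, G♭, B♭, D

Root A♭, quality dominant ninth sharp eleven:
A♭ — root
C — major 3rd
E♭ — perfect 5th
G♭ — minor 7th
B♭ — major 9th
D — augmented 11th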